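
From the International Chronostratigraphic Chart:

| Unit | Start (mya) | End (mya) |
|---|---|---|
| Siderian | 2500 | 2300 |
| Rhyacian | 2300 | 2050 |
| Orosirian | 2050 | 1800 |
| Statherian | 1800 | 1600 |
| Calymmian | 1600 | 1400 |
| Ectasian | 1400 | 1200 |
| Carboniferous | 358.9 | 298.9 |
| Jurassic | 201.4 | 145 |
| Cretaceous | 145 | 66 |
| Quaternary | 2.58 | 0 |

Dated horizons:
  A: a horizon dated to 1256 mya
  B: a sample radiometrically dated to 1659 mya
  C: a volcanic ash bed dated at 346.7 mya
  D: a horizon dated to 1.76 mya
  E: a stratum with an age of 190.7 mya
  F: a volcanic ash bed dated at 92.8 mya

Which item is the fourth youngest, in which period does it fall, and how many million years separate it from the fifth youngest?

C, in the Carboniferous; 909.3 million years to A

Smaller Ma means younger, so youngest first: D 1.76 < F 92.8 < E 190.7 < C 346.7 < A 1256 < B 1659.
Counting 4 along gives C (346.7 Ma); the excerpt puts that inside the Carboniferous, 358.9–298.9 Ma.
Next in line is A (1256 Ma), and 1256 − 346.7 = 909.3 Myr.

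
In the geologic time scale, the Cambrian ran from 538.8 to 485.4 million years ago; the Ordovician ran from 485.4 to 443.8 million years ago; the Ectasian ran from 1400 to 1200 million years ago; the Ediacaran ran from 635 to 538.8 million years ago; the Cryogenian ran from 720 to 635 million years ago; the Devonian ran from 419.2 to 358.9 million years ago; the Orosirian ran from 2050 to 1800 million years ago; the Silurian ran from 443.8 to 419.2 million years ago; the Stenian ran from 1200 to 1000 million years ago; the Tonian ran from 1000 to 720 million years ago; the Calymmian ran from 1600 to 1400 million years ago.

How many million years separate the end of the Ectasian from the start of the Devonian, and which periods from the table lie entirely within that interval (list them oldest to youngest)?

780.8 million years; Stenian, Tonian, Cryogenian, Ediacaran, Cambrian, Ordovician, Silurian

The Ectasian closes at 1200 Ma and the Devonian opens at 419.2 Ma, so the interval is 1200 − 419.2 = 780.8 Myr.
A period fits inside if it starts at or after 1200 Ma and ends at or before 419.2 Ma; oldest first that gives Stenian, Tonian, Cryogenian, Ediacaran, Cambrian, Ordovician, Silurian.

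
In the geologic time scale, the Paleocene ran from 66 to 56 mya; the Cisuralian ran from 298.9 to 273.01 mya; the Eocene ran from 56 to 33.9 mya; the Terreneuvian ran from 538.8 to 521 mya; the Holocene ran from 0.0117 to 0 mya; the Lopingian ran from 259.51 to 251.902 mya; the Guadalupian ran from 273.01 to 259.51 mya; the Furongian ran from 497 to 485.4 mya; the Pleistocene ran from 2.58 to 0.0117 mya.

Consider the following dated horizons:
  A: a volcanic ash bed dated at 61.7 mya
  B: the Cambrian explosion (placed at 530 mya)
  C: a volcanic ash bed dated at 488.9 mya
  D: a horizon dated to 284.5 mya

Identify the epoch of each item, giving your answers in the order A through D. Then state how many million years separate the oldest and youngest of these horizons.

A — Paleocene; B — Terreneuvian; C — Furongian; D — Cisuralian; span 468.3 million years

Match each age against the start–end ranges in the excerpt: A = 61.7 Ma → Paleocene (66–56); B = 530 Ma → Terreneuvian (538.8–521); C = 488.9 Ma → Furongian (497–485.4); D = 284.5 Ma → Cisuralian (298.9–273.01).
The largest age is 530 Ma and the smallest is 61.7 Ma; their difference is 468.3 Myr.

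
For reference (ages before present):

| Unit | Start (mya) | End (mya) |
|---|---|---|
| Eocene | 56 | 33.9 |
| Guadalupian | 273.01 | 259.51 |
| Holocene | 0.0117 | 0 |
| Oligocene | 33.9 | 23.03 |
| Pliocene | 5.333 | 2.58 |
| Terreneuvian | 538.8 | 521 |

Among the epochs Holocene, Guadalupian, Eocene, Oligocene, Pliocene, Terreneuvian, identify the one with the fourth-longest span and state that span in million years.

Durations: Holocene 0.0117; Guadalupian 13.5; Eocene 22.1; Oligocene 10.87; Pliocene 2.753; Terreneuvian 17.8 Myr.
Sorted longest-first: Eocene (22.1), Terreneuvian (17.8), Guadalupian (13.5), Oligocene (10.87), Pliocene (2.753), Holocene (0.0117).
The fourth longest is Oligocene at 10.87 Myr.

Oligocene, 10.87 million years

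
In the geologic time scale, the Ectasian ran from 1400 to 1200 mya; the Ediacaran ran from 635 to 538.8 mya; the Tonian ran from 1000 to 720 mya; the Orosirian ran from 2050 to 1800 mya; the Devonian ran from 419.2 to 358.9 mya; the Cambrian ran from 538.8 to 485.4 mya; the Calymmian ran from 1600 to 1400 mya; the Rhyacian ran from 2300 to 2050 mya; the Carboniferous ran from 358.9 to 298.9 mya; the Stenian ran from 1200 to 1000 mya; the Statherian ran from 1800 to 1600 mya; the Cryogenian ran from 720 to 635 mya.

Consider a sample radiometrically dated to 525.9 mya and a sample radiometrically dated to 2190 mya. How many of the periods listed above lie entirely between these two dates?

The older date is 2190 Ma and the younger is 525.9 Ma.
Periods with start < 2190 and end > 525.9 Ma: Orosirian (2050–1800), Statherian (1800–1600), Calymmian (1600–1400), Ectasian (1400–1200), Stenian (1200–1000), Tonian (1000–720), Cryogenian (720–635), Ediacaran (635–538.8).
That is 8 complete periods.

8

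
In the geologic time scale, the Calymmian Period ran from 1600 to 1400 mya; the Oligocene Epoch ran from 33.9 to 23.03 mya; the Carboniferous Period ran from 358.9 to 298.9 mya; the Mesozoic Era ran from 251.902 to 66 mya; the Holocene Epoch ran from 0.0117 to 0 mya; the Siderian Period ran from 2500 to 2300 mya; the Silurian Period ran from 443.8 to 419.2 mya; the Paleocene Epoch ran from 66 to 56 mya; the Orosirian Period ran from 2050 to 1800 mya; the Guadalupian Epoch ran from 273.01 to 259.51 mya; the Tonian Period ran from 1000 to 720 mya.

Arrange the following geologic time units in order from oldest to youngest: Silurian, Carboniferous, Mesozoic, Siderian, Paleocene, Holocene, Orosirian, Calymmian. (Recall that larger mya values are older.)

The oldest of these is Siderian (starts 2500 Ma) and the youngest is Holocene (ends 0 Ma).
In between, by decreasing start age: Orosirian (2050), Calymmian (1600), Silurian (443.8), Carboniferous (358.9), Mesozoic (251.902), Paleocene (66).

Siderian, then Orosirian, then Calymmian, then Silurian, then Carboniferous, then Mesozoic, then Paleocene, then Holocene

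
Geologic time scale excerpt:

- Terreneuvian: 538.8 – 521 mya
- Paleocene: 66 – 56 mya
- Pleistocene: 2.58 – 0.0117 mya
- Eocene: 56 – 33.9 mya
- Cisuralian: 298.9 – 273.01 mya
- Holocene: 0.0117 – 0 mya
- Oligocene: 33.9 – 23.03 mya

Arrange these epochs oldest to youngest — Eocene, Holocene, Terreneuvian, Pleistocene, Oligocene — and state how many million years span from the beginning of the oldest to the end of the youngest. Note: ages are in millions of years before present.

Terreneuvian → Eocene → Oligocene → Pleistocene → Holocene; total span 538.8 Myr

Start ages (Ma): Terreneuvian 538.8, Eocene 56, Oligocene 33.9, Pleistocene 2.58, Holocene 0.0117.
Ordered oldest to youngest: Terreneuvian, Eocene, Oligocene, Pleistocene, Holocene.
Span = 538.8 − 0 = 538.8 Myr.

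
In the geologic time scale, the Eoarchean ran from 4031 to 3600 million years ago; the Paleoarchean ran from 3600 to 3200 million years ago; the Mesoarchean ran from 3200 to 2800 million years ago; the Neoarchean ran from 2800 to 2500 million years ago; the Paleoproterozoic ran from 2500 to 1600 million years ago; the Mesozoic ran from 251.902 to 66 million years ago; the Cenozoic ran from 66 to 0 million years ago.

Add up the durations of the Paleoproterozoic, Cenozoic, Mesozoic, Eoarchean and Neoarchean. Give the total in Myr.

Each duration: Paleoproterozoic = 900; Cenozoic = 66; Mesozoic = 185.902; Eoarchean = 431; Neoarchean = 300.
Sum: 900 + 66 + 185.902 + 431 + 300 = 1882.902 Myr.

1882.902 million years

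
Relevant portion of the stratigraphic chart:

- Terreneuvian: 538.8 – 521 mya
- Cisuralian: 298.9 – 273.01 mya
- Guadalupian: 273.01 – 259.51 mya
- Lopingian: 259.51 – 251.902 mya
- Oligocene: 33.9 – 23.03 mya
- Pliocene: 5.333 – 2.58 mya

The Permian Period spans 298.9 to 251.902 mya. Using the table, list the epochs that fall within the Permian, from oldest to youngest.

Cisuralian, Guadalupian, Lopingian

Epochs with both bounds inside 298.9–251.902 Ma: Cisuralian (298.9–273.01), Guadalupian (273.01–259.51), Lopingian (259.51–251.902).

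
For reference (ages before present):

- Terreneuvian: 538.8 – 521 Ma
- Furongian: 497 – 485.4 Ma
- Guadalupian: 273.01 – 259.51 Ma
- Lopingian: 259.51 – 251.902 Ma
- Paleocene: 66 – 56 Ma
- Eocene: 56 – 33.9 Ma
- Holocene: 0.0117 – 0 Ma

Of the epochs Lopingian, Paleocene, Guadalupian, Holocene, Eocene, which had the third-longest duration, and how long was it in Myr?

Start − end for each: Lopingian 259.51 − 251.902 = 7.608; Paleocene 66 − 56 = 10; Guadalupian 273.01 − 259.51 = 13.5; Holocene 0.0117 − 0 = 0.0117; Eocene 56 − 33.9 = 22.1.
Ranking these from longest: Eocene > Guadalupian > Paleocene > Lopingian > Holocene.
Position 3 in that ranking is Paleocene, which lasted 10 Myr.

Paleocene, 10 million years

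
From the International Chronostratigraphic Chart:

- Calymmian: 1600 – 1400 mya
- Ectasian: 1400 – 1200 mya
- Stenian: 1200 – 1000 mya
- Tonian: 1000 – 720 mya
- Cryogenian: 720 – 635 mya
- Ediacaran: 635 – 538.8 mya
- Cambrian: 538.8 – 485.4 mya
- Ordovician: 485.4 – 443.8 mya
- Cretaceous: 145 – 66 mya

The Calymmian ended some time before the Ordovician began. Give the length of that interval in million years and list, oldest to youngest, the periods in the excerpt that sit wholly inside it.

914.6 million years; Ectasian, Stenian, Tonian, Cryogenian, Ediacaran, Cambrian

The Calymmian closes at 1400 Ma and the Ordovician opens at 485.4 Ma, so the interval is 1400 − 485.4 = 914.6 Myr.
A period fits inside if it starts at or after 1400 Ma and ends at or before 485.4 Ma; oldest first that gives Ectasian, Stenian, Tonian, Cryogenian, Ediacaran, Cambrian.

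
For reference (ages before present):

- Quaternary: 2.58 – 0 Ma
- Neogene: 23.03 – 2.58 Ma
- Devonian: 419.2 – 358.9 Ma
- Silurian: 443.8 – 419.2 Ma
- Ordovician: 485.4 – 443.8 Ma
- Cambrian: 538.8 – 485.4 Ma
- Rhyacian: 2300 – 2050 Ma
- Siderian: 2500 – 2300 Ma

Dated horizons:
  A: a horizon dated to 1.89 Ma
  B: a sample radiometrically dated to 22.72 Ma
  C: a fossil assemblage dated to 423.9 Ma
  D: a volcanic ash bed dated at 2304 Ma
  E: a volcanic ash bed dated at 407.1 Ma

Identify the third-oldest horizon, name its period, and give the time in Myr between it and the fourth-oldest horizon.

E, in the Devonian; 384.38 million years to B

Sorted oldest-first by Ma: D (2304), C (423.9), E (407.1), B (22.72), A (1.89).
The third oldest is E at 407.1 Ma, which lies in 419.2–358.9 Ma: the Devonian.
The fourth oldest is B at 22.72 Ma; separation = |407.1 − 22.72| = 384.38 Myr.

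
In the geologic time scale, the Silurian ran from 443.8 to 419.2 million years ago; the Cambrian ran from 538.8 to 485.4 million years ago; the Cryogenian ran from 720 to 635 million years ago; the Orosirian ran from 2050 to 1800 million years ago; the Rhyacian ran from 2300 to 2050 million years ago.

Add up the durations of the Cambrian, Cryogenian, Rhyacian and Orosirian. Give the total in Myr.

Duration is start − end for each: (538.8 − 485.4) + (720 − 635) + (2300 − 2050) + (2050 − 1800).
That is 53.4 + 85 + 250 + 250, which totals 638.4 million years.

638.4 million years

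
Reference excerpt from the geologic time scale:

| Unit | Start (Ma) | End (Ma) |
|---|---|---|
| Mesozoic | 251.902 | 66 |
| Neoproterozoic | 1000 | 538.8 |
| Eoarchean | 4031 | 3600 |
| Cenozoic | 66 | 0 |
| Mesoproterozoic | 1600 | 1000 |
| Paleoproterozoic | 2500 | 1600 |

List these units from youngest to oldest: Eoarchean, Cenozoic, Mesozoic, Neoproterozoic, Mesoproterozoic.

Cenozoic, Mesozoic, Neoproterozoic, Mesoproterozoic, Eoarchean

Sorting by start age (ascending Ma, since larger Ma = older): Cenozoic began 66, Mesozoic began 251.902, Neoproterozoic began 1000, Mesoproterozoic began 1600, Eoarchean began 4031.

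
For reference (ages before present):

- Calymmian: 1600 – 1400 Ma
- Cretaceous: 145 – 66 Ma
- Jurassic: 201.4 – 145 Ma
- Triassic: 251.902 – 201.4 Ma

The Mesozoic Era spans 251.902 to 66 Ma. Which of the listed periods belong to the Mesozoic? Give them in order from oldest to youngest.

Periods with both bounds inside 251.902–66 Ma: Triassic (251.902–201.4), Jurassic (201.4–145), Cretaceous (145–66).

Triassic, Jurassic, Cretaceous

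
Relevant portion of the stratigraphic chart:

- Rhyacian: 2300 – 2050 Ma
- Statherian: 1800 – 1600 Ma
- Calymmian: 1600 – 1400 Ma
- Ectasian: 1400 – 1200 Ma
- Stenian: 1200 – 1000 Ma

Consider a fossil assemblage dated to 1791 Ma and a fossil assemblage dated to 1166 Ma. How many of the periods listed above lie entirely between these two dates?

1791 Ma sits inside the Statherian (1800–1600) and 1166 Ma inside the Stenian (1200–1000); neither of those is wholly between the two dates.
The listed periods lying completely between them are Calymmian, Ectasian — 2 in all.

2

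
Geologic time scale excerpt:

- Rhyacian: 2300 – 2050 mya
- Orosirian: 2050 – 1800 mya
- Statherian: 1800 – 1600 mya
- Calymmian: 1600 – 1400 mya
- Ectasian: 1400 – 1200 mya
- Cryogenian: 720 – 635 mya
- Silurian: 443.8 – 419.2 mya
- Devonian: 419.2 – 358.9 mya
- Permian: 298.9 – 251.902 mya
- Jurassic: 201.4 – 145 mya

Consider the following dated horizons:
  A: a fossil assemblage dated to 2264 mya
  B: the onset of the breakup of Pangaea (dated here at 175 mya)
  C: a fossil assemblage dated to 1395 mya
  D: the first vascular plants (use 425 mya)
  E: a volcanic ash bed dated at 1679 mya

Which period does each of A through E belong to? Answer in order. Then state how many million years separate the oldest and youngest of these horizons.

A — Rhyacian; B — Jurassic; C — Ectasian; D — Silurian; E — Statherian; span 2089 million years

A: 2264 Ma lies in 2300–2050 Ma, so Rhyacian.
B: 175 Ma lies in 201.4–145 Ma, so Jurassic.
C: 1395 Ma lies in 1400–1200 Ma, so Ectasian.
D: 425 Ma lies in 443.8–419.2 Ma, so Silurian.
E: 1679 Ma lies in 1800–1600 Ma, so Statherian.
Oldest = 2264 Ma, youngest = 175 Ma → span 2089 Myr.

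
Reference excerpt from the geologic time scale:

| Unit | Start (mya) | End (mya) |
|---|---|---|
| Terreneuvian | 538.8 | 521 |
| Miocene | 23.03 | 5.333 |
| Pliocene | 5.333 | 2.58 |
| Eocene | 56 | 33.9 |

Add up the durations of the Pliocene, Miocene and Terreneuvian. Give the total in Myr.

38.25 million years

Duration is start − end for each: (5.333 − 2.58) + (23.03 − 5.333) + (538.8 − 521).
That is 2.753 + 17.697 + 17.8, which totals 38.25 million years.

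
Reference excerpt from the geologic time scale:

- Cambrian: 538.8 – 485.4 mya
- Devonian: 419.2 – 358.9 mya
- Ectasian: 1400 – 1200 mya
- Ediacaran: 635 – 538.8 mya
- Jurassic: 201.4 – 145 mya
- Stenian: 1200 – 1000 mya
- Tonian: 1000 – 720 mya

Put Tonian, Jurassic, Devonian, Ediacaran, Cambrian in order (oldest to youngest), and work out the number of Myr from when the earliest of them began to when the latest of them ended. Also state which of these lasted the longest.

Tonian → Ediacaran → Cambrian → Devonian → Jurassic; total span 855 Myr; longest is Tonian

From the excerpt: Tonian 1000–720; Jurassic 201.4–145; Devonian 419.2–358.9; Ediacaran 635–538.8; Cambrian 538.8–485.4 (Ma).
Larger Ma is earlier, so the oldest is Tonian and the youngest is Jurassic; oldest to youngest: Tonian, Ediacaran, Cambrian, Devonian, Jurassic.
Oldest start 1000 minus youngest end 145 gives 855 Myr overall.
Individual lengths (start − end): Cambrian 53.4; Ediacaran 96.2; Tonian 280; Jurassic 56.4; Devonian 60.3. The largest is Tonian at 280 Myr.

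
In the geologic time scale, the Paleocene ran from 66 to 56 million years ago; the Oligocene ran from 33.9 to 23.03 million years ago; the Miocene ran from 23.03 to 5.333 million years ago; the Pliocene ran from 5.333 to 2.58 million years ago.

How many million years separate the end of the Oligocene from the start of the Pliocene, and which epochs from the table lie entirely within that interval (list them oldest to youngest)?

End of Oligocene = 23.03 Ma; start of Pliocene = 5.333 Ma.
Gap = 23.03 − 5.333 = 17.697 Myr.
Epochs wholly inside 23.03–5.333 Ma: Miocene (23.03–5.333).

17.697 million years; Miocene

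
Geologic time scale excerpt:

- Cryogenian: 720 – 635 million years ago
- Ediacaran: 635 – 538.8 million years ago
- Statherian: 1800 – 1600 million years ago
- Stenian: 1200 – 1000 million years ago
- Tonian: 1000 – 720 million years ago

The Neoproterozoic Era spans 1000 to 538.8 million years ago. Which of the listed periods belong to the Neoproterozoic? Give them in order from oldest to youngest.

Periods with both bounds inside 1000–538.8 Ma: Tonian (1000–720), Cryogenian (720–635), Ediacaran (635–538.8).

Tonian, Cryogenian, Ediacaran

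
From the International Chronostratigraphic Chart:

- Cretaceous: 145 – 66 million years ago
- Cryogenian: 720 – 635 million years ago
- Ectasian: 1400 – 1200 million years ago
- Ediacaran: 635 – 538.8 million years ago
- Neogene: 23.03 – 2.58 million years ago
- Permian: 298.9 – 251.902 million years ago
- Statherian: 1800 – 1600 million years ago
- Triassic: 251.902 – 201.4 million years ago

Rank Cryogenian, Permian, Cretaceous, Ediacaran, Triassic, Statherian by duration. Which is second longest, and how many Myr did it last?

Ediacaran, 96.2 million years

Start − end for each: Cryogenian 720 − 635 = 85; Permian 298.9 − 251.902 = 46.998; Cretaceous 145 − 66 = 79; Ediacaran 635 − 538.8 = 96.2; Triassic 251.902 − 201.4 = 50.502; Statherian 1800 − 1600 = 200.
Ranking these from longest: Statherian > Ediacaran > Cryogenian > Cretaceous > Triassic > Permian.
Position 2 in that ranking is Ediacaran, which lasted 96.2 Myr.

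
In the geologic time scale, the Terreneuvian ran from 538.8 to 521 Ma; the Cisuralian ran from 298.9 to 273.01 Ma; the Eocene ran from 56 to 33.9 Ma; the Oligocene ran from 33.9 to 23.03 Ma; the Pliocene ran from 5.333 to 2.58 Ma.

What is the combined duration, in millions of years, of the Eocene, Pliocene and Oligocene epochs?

35.723 million years

Each duration: Eocene = 22.1; Pliocene = 2.753; Oligocene = 10.87.
Sum: 22.1 + 2.753 + 10.87 = 35.723 Myr.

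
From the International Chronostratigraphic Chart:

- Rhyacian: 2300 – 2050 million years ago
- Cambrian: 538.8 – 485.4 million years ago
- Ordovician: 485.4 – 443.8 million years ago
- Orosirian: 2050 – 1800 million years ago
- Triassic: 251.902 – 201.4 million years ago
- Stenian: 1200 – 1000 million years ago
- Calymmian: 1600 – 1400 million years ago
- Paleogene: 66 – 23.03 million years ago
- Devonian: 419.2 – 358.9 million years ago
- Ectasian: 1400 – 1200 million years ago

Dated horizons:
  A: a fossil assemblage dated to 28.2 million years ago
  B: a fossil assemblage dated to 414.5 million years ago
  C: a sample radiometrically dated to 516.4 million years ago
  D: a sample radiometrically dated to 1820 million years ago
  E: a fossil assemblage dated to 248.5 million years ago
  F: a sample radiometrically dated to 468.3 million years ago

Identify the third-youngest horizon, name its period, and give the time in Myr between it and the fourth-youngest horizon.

B, in the Devonian; 53.8 million years to F

Smaller Ma means younger, so youngest first: A 28.2 < E 248.5 < B 414.5 < F 468.3 < C 516.4 < D 1820.
Counting 3 along gives B (414.5 Ma); the excerpt puts that inside the Devonian, 419.2–358.9 Ma.
Next in line is F (468.3 Ma), and 468.3 − 414.5 = 53.8 Myr.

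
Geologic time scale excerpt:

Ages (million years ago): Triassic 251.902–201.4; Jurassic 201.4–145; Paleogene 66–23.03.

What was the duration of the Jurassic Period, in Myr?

56.4 million years

201.4 − 145 = 56.4 million years.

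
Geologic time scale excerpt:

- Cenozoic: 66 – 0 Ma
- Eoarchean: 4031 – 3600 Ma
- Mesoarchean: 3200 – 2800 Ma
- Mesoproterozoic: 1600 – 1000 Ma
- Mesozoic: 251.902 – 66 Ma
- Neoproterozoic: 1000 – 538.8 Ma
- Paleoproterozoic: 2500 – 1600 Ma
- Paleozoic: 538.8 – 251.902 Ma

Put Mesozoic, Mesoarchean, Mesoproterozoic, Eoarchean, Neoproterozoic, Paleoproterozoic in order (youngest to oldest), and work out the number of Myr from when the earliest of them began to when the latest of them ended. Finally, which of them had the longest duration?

Mesozoic → Neoproterozoic → Mesoproterozoic → Paleoproterozoic → Mesoarchean → Eoarchean; total span 3965 Myr; longest is Paleoproterozoic

Start ages (Ma): Eoarchean 4031, Mesoarchean 3200, Paleoproterozoic 2500, Mesoproterozoic 1600, Neoproterozoic 1000, Mesozoic 251.902.
Ordered youngest to oldest: Mesozoic, Neoproterozoic, Mesoproterozoic, Paleoproterozoic, Mesoarchean, Eoarchean.
Span = 4031 − 66 = 3965 Myr.
Durations: Mesozoic 185.902, Mesoproterozoic 600, Neoproterozoic 461.2, Paleoproterozoic 900, Mesoarchean 400, Eoarchean 431 → longest is Paleoproterozoic (900 Myr).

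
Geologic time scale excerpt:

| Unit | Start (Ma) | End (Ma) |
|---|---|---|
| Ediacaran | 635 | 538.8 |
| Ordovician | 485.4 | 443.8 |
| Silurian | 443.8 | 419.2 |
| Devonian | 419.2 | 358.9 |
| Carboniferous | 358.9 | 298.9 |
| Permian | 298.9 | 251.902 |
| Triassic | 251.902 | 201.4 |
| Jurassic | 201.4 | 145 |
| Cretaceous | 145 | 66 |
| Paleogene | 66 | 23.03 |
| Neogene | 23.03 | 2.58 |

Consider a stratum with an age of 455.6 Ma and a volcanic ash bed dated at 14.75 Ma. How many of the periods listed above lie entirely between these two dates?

8

The older date is 455.6 Ma and the younger is 14.75 Ma.
Periods with start < 455.6 and end > 14.75 Ma: Silurian (443.8–419.2), Devonian (419.2–358.9), Carboniferous (358.9–298.9), Permian (298.9–251.902), Triassic (251.902–201.4), Jurassic (201.4–145), Cretaceous (145–66), Paleogene (66–23.03).
That is 8 complete periods.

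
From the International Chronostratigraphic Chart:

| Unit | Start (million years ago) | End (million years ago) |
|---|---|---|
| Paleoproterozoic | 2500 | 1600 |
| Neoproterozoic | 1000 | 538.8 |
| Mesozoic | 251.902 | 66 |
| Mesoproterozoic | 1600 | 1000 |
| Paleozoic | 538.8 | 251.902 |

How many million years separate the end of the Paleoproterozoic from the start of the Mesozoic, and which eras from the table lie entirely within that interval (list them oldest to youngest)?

The Paleoproterozoic closes at 1600 Ma and the Mesozoic opens at 251.902 Ma, so the interval is 1600 − 251.902 = 1348.098 Myr.
An era fits inside if it starts at or after 1600 Ma and ends at or before 251.902 Ma; oldest first that gives Mesoproterozoic, Neoproterozoic, Paleozoic.

1348.098 million years; Mesoproterozoic, Neoproterozoic, Paleozoic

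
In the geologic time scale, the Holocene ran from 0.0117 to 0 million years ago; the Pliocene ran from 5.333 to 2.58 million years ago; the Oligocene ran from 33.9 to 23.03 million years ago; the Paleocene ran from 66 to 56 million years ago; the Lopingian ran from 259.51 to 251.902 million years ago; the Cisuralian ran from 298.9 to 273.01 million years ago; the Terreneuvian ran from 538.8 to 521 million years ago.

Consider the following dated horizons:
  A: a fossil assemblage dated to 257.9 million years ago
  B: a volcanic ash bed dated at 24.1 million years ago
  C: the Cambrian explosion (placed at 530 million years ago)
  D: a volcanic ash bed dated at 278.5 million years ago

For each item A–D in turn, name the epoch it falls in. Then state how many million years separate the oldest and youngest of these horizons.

A — Lopingian; B — Oligocene; C — Terreneuvian; D — Cisuralian; span 505.9 million years

A: 257.9 Ma lies in 259.51–251.902 Ma, so Lopingian.
B: 24.1 Ma lies in 33.9–23.03 Ma, so Oligocene.
C: 530 Ma lies in 538.8–521 Ma, so Terreneuvian.
D: 278.5 Ma lies in 298.9–273.01 Ma, so Cisuralian.
Oldest = 530 Ma, youngest = 24.1 Ma → span 505.9 Myr.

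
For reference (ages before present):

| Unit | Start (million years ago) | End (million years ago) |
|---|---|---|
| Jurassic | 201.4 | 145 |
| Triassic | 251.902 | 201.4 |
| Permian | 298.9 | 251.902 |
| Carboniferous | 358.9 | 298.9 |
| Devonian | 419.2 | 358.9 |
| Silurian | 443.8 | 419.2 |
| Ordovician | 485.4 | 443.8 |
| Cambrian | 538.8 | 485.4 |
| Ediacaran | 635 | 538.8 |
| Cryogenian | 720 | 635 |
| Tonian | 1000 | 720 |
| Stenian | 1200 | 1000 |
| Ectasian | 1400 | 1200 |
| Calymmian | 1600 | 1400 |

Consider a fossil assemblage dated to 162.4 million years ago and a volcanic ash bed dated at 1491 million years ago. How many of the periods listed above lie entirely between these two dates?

12

1491 Ma sits inside the Calymmian (1600–1400) and 162.4 Ma inside the Jurassic (201.4–145); neither of those is wholly between the two dates.
The listed periods lying completely between them are Ectasian, Stenian, Tonian, Cryogenian, Ediacaran, Cambrian, Ordovician, Silurian, Devonian, Carboniferous, Permian, Triassic — 12 in all.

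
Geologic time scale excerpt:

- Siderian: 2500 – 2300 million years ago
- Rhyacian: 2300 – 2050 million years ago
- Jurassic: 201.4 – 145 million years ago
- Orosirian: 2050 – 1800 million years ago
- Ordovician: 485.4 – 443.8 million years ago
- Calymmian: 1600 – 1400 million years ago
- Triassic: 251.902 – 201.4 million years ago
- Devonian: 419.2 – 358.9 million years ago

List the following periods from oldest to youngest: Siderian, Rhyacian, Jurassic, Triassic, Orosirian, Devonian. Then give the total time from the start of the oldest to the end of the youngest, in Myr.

Siderian → Rhyacian → Orosirian → Devonian → Triassic → Jurassic; total span 2355 Myr

Start ages (Ma): Siderian 2500, Rhyacian 2300, Orosirian 2050, Devonian 419.2, Triassic 251.902, Jurassic 201.4.
Ordered oldest to youngest: Siderian, Rhyacian, Orosirian, Devonian, Triassic, Jurassic.
Span = 2500 − 145 = 2355 Myr.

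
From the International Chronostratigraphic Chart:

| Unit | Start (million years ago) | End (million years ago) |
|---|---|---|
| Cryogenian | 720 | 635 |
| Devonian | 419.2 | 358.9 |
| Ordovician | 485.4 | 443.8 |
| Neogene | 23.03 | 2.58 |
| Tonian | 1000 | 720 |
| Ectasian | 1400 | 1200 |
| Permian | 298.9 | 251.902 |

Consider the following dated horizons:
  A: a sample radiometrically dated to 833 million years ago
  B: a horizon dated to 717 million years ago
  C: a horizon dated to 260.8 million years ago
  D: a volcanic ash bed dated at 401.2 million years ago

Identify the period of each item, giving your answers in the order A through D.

Match each age against the start–end ranges in the excerpt: A = 833 Ma → Tonian (1000–720); B = 717 Ma → Cryogenian (720–635); C = 260.8 Ma → Permian (298.9–251.902); D = 401.2 Ma → Devonian (419.2–358.9).

A — Tonian; B — Cryogenian; C — Permian; D — Devonian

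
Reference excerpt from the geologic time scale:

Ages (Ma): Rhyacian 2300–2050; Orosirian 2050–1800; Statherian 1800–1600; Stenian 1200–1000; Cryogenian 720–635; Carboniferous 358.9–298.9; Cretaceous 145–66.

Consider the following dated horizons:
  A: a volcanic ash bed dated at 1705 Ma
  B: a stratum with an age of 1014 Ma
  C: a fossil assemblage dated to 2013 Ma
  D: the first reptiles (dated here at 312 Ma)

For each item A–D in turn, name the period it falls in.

A — Statherian; B — Stenian; C — Orosirian; D — Carboniferous

Match each age against the start–end ranges in the excerpt: A = 1705 Ma → Statherian (1800–1600); B = 1014 Ma → Stenian (1200–1000); C = 2013 Ma → Orosirian (2050–1800); D = 312 Ma → Carboniferous (358.9–298.9).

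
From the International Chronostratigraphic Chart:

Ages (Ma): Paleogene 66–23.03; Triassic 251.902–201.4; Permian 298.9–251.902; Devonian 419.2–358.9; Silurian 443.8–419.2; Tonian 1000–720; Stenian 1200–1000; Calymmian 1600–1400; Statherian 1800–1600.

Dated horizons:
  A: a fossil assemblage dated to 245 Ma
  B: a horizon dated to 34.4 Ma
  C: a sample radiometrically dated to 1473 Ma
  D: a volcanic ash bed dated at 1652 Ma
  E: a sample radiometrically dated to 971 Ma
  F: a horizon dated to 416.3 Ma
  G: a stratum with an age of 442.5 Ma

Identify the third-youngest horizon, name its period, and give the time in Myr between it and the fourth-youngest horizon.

Sorted youngest-first by Ma: B (34.4), A (245), F (416.3), G (442.5), E (971), C (1473), D (1652).
The third youngest is F at 416.3 Ma, which lies in 419.2–358.9 Ma: the Devonian.
The fourth youngest is G at 442.5 Ma; separation = |416.3 − 442.5| = 26.2 Myr.

F, in the Devonian; 26.2 million years to G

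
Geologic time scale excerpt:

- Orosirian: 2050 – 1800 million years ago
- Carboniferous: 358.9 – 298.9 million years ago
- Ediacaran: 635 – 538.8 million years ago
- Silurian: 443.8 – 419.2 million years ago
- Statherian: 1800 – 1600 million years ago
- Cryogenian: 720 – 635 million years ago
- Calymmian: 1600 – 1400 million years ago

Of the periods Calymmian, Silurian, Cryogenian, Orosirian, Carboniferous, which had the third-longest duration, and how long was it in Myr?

Start − end for each: Calymmian 1600 − 1400 = 200; Silurian 443.8 − 419.2 = 24.6; Cryogenian 720 − 635 = 85; Orosirian 2050 − 1800 = 250; Carboniferous 358.9 − 298.9 = 60.
Ranking these from longest: Orosirian > Calymmian > Cryogenian > Carboniferous > Silurian.
Position 3 in that ranking is Cryogenian, which lasted 85 Myr.

Cryogenian, 85 million years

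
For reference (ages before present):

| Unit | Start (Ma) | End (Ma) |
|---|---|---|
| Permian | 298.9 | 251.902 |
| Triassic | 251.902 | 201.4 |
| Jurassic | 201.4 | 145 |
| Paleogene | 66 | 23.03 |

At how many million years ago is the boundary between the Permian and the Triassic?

The Permian ends and the Triassic begins at 251.902 Ma.

251.902 Ma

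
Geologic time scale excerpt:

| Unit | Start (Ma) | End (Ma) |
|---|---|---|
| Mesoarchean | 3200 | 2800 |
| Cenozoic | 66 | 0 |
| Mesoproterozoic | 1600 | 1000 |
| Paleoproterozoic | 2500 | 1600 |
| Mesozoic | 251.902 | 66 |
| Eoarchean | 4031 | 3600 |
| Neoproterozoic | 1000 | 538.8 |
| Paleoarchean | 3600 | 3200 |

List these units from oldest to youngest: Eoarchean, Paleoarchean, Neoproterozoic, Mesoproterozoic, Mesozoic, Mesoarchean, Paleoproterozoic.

Eoarchean, Paleoarchean, Mesoarchean, Paleoproterozoic, Mesoproterozoic, Neoproterozoic, Mesozoic

Read off each span (Ma): Eoarchean 4031–3600; Paleoarchean 3600–3200; Neoproterozoic 1000–538.8; Mesoproterozoic 1600–1000; Mesozoic 251.902–66; Mesoarchean 3200–2800; Paleoproterozoic 2500–1600.
Larger Ma is older, so oldest→youngest is Eoarchean, Paleoarchean, Mesoarchean, Paleoproterozoic, Mesoproterozoic, Neoproterozoic, Mesozoic.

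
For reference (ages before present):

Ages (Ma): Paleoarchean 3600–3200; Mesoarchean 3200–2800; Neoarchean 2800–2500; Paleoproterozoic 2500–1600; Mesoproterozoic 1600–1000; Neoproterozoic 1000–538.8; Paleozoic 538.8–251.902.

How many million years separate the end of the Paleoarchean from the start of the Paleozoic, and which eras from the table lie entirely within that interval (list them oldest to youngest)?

The Paleoarchean closes at 3200 Ma and the Paleozoic opens at 538.8 Ma, so the interval is 3200 − 538.8 = 2661.2 Myr.
An era fits inside if it starts at or after 3200 Ma and ends at or before 538.8 Ma; oldest first that gives Mesoarchean, Neoarchean, Paleoproterozoic, Mesoproterozoic, Neoproterozoic.

2661.2 million years; Mesoarchean, Neoarchean, Paleoproterozoic, Mesoproterozoic, Neoproterozoic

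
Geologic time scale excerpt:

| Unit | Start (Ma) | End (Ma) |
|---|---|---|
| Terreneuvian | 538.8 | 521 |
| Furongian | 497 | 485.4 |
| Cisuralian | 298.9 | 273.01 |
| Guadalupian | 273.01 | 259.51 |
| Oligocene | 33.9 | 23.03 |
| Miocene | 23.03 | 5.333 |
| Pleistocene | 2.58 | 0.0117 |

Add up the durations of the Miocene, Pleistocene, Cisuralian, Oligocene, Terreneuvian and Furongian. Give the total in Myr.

Each duration: Miocene = 17.697; Pleistocene = 2.5683; Cisuralian = 25.89; Oligocene = 10.87; Terreneuvian = 17.8; Furongian = 11.6.
Sum: 17.697 + 2.5683 + 25.89 + 10.87 + 17.8 + 11.6 = 86.4253 Myr.

86.4253 million years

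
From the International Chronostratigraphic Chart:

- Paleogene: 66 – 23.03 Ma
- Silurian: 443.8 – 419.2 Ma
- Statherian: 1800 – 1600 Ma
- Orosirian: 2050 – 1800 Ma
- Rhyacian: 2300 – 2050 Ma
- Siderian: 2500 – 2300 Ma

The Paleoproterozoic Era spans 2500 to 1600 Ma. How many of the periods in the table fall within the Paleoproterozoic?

4

Periods inside 2500–1600 Ma: Siderian, Rhyacian, Orosirian, Statherian — 4 in total.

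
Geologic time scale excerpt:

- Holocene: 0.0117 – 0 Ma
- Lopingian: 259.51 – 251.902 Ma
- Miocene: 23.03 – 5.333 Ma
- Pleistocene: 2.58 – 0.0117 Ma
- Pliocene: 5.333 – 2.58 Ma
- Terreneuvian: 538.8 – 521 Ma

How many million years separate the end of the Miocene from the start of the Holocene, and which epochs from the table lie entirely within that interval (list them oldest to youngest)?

The Miocene closes at 5.333 Ma and the Holocene opens at 0.0117 Ma, so the interval is 5.333 − 0.0117 = 5.3213 Myr.
An epoch fits inside if it starts at or after 5.333 Ma and ends at or before 0.0117 Ma; oldest first that gives Pliocene, Pleistocene.

5.3213 million years; Pliocene, Pleistocene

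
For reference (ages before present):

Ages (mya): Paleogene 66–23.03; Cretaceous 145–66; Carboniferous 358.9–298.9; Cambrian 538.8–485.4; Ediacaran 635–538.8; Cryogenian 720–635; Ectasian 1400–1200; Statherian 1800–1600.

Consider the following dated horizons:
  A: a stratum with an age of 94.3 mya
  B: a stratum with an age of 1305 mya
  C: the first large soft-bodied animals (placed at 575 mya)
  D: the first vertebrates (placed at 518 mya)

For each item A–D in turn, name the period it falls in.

A: 94.3 Ma lies in 145–66 Ma, so Cretaceous.
B: 1305 Ma lies in 1400–1200 Ma, so Ectasian.
C: 575 Ma lies in 635–538.8 Ma, so Ediacaran.
D: 518 Ma lies in 538.8–485.4 Ma, so Cambrian.

A — Cretaceous; B — Ectasian; C — Ediacaran; D — Cambrian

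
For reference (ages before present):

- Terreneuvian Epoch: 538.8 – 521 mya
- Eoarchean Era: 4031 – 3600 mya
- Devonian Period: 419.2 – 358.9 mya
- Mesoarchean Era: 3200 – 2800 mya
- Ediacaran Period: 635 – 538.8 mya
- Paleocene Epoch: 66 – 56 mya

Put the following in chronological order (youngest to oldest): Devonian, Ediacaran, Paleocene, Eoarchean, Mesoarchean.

Sorting by start age (ascending Ma, since larger Ma = older): Paleocene start 66, Devonian start 419.2, Ediacaran start 635, Mesoarchean start 3200, Eoarchean start 4031.

Paleocene → Devonian → Ediacaran → Mesoarchean → Eoarchean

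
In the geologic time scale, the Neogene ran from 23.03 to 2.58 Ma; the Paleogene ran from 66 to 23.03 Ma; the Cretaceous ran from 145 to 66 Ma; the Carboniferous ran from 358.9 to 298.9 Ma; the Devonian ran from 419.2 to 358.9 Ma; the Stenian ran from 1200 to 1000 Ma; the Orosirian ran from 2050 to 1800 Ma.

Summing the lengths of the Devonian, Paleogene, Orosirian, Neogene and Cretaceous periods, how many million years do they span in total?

452.72 million years

Each duration: Devonian = 60.3; Paleogene = 42.97; Orosirian = 250; Neogene = 20.45; Cretaceous = 79.
Sum: 60.3 + 42.97 + 250 + 20.45 + 79 = 452.72 Myr.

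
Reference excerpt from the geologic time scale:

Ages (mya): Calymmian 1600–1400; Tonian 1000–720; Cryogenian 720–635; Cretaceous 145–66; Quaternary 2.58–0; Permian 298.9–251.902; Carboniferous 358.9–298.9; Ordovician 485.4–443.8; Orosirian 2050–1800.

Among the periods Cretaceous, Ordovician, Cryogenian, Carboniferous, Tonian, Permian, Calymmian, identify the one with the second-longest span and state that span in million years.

Calymmian, 200 million years

Durations: Cretaceous 79; Ordovician 41.6; Cryogenian 85; Carboniferous 60; Tonian 280; Permian 46.998; Calymmian 200 Myr.
Sorted longest-first: Tonian (280), Calymmian (200), Cryogenian (85), Cretaceous (79), Carboniferous (60), Permian (46.998), Ordovician (41.6).
The second longest is Calymmian at 200 Myr.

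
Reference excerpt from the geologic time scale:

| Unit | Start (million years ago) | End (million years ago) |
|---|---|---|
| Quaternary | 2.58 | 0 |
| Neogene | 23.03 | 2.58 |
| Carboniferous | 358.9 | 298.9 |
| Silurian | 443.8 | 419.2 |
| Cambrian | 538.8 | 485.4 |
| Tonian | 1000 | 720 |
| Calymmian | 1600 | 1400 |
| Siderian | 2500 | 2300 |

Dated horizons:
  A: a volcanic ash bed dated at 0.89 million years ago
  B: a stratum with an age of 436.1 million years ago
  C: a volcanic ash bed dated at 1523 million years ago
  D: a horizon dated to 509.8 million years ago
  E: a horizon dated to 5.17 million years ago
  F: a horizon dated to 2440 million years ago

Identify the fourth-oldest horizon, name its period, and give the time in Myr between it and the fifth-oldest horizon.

Sorted oldest-first by Ma: F (2440), C (1523), D (509.8), B (436.1), E (5.17), A (0.89).
The fourth oldest is B at 436.1 Ma, which lies in 443.8–419.2 Ma: the Silurian.
The fifth oldest is E at 5.17 Ma; separation = |436.1 − 5.17| = 430.93 Myr.

B, in the Silurian; 430.93 million years to E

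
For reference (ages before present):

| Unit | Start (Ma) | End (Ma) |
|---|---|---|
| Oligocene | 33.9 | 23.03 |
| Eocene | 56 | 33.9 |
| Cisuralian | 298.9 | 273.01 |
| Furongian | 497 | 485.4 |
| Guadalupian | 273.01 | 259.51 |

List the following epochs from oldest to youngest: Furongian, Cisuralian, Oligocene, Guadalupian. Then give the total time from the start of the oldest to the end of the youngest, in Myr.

Furongian → Cisuralian → Guadalupian → Oligocene; total span 473.97 Myr

Start ages (Ma): Furongian 497, Cisuralian 298.9, Guadalupian 273.01, Oligocene 33.9.
Ordered oldest to youngest: Furongian, Cisuralian, Guadalupian, Oligocene.
Span = 497 − 23.03 = 473.97 Myr.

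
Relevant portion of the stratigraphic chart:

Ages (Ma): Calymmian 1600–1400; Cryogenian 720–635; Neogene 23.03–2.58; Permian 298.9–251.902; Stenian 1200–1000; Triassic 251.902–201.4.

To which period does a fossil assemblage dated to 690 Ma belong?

Cryogenian

690 Ma lies between 720 and 635 Ma, so it falls in the Cryogenian.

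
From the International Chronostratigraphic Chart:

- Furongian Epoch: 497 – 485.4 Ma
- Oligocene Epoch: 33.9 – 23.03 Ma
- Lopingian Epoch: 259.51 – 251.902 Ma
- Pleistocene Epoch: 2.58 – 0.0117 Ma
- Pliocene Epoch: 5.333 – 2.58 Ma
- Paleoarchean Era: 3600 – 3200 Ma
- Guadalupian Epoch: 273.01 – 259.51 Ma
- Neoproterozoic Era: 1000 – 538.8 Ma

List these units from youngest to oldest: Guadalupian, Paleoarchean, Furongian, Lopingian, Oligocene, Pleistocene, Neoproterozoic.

Pleistocene, Oligocene, Lopingian, Guadalupian, Furongian, Neoproterozoic, Paleoarchean

The oldest of these is Paleoarchean (starts 3600 Ma) and the youngest is Pleistocene (ends 0.0117 Ma).
In between, by decreasing start age: Neoproterozoic (1000), Furongian (497), Guadalupian (273.01), Lopingian (259.51), Oligocene (33.9).
Listing youngest first means reversing that sequence.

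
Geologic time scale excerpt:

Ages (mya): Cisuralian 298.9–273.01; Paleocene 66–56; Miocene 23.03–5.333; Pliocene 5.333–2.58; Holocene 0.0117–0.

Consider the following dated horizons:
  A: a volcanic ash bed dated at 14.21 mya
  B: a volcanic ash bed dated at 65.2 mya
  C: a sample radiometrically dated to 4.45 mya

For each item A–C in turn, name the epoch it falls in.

Match each age against the start–end ranges in the excerpt: A = 14.21 Ma → Miocene (23.03–5.333); B = 65.2 Ma → Paleocene (66–56); C = 4.45 Ma → Pliocene (5.333–2.58).

A — Miocene; B — Paleocene; C — Pliocene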